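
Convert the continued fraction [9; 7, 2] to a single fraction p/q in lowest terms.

Using pₖ = aₖpₖ₋₁ + pₖ₋₂ and qₖ = aₖqₖ₋₁ + qₖ₋₂:
  k=0: a=9, p=9, q=1
  k=1: a=7, p=64, q=7
  k=2: a=2, p=137, q=15

137/15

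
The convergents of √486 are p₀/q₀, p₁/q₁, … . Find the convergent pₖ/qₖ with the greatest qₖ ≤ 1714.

√486 = [22; 22, 44, …] (period length 2).
Convergents:
  p_0/q_0 = 22/1
  p_1/q_1 = 485/22
  p_2/q_2 = 21362/969
  p_3/q_3 = 470449/21340
q_2 = 969 ≤ 1714 < 21340 = q_3, so the answer is 21362/969.

21362/969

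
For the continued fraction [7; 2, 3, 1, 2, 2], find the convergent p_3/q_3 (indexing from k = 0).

67/9

Using pₖ = aₖpₖ₋₁ + pₖ₋₂, qₖ = aₖqₖ₋₁ + qₖ₋₂ (with p₋₁=1, p₋₂=0, q₋₁=0, q₋₂=1):
  k=0: a=7, p=7, q=1
  k=1: a=2, p=15, q=2
  k=2: a=3, p=52, q=7
  k=3: a=1, p=67, q=9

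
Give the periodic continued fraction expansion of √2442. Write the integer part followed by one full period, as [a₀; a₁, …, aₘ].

a₀ = ⌊√2442⌋ = 49.
With m₀=0, d₀=1 and mₖ₊₁ = dₖaₖ − mₖ, dₖ₊₁ = (n − mₖ₊₁²)/dₖ, aₖ₊₁ = ⌊(a₀+mₖ₊₁)/dₖ₊₁⌋:
  k=1: m=49, d=41, a=2
  k=2: m=33, d=33, a=2
  k=3: m=33, d=41, a=2
  k=4: m=49, d=1, a=98
d=1 and a=2a₀=98 at k=4, so the next step gives (m, d) = (49, 41) again — its k=1 value — and the period has length 4.

[49; 2, 2, 2, 98]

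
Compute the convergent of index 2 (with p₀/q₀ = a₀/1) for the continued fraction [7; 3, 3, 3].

Using pₖ = aₖpₖ₋₁ + pₖ₋₂, qₖ = aₖqₖ₋₁ + qₖ₋₂ (with p₋₁=1, p₋₂=0, q₋₁=0, q₋₂=1):
  k=0: a=7, p=7, q=1
  k=1: a=3, p=22, q=3
  k=2: a=3, p=73, q=10

73/10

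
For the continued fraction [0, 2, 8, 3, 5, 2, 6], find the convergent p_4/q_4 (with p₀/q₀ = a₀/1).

133/282

Using pₖ = aₖpₖ₋₁ + pₖ₋₂, qₖ = aₖqₖ₋₁ + qₖ₋₂ (with p₋₁=1, p₋₂=0, q₋₁=0, q₋₂=1):
  k=0: a=0, p=0, q=1
  k=1: a=2, p=1, q=2
  k=2: a=8, p=8, q=17
  k=3: a=3, p=25, q=53
  k=4: a=5, p=133, q=282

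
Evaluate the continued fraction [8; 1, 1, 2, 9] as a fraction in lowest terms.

404/47

Fold from the inside: start with 9/1.
  2 + 1/9 = 19/9
  1 + 9/19 = 28/19
  1 + 19/28 = 47/28
  8 + 28/47 = 404/47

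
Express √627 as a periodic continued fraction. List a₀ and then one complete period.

[25; 25, 50]

a₀ = ⌊√627⌋ = 25.
With m₀=0, d₀=1 and mₖ₊₁ = dₖaₖ − mₖ, dₖ₊₁ = (n − mₖ₊₁²)/dₖ, aₖ₊₁ = ⌊(a₀+mₖ₊₁)/dₖ₊₁⌋:
  k=1: m=25, d=2, a=25
  k=2: m=25, d=1, a=50
d=1 and a=2a₀=50 at k=2, so the next step gives (m, d) = (25, 2) again — its k=1 value — and the period has length 2.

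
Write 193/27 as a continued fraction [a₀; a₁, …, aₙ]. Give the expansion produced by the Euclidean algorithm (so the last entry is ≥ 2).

[7; 6, 1, 3]

193 = 7×27 + 4
27 = 6×4 + 3
4 = 1×3 + 1
3 = 3×1 + 0  (stop)
So 193/27 = [7; 6, 1, 3].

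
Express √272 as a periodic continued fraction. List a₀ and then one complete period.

[16; 2, 32]

a₀ = ⌊√272⌋ = 16.
With m₀=0, d₀=1 and mₖ₊₁ = dₖaₖ − mₖ, dₖ₊₁ = (n − mₖ₊₁²)/dₖ, aₖ₊₁ = ⌊(a₀+mₖ₊₁)/dₖ₊₁⌋:
  k=1: m=16, d=16, a=2
  k=2: m=16, d=1, a=32
d=1 and a=2a₀=32 at k=2, so the next step gives (m, d) = (16, 16) again — its k=1 value — and the period has length 2.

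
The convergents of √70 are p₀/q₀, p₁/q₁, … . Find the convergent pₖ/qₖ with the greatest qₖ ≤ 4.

25/3

√70 = [8; 2, 1, 2, 1, 2, 16, …] (period length 6).
Convergents:
  p_0/q_0 = 8/1
  p_1/q_1 = 17/2
  p_2/q_2 = 25/3
  p_3/q_3 = 67/8
q_2 = 3 ≤ 4 < 8 = q_3, so the answer is 25/3.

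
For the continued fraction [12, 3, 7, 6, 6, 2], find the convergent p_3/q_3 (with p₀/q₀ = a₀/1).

1663/135

Using pₖ = aₖpₖ₋₁ + pₖ₋₂, qₖ = aₖqₖ₋₁ + qₖ₋₂ (with p₋₁=1, p₋₂=0, q₋₁=0, q₋₂=1):
  k=0: a=12, p=12, q=1
  k=1: a=3, p=37, q=3
  k=2: a=7, p=271, q=22
  k=3: a=6, p=1663, q=135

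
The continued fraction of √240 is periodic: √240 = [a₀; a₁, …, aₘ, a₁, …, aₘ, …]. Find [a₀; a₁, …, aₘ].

a₀ = ⌊√240⌋ = 15.
With m₀=0, d₀=1 and mₖ₊₁ = dₖaₖ − mₖ, dₖ₊₁ = (n − mₖ₊₁²)/dₖ, aₖ₊₁ = ⌊(a₀+mₖ₊₁)/dₖ₊₁⌋:
  k=1: m=15, d=15, a=2
  k=2: m=15, d=1, a=30
d=1 and a=2a₀=30 at k=2, so the next step gives (m, d) = (15, 15) again — its k=1 value — and the period has length 2.

[15; 2, 30]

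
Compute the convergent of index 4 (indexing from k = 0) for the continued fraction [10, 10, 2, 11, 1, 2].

2645/262

Using pₖ = aₖpₖ₋₁ + pₖ₋₂, qₖ = aₖqₖ₋₁ + qₖ₋₂ (with p₋₁=1, p₋₂=0, q₋₁=0, q₋₂=1):
  k=0: a=10, p=10, q=1
  k=1: a=10, p=101, q=10
  k=2: a=2, p=212, q=21
  k=3: a=11, p=2433, q=241
  k=4: a=1, p=2645, q=262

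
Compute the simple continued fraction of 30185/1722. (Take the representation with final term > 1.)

30185 = 17·1722 + 911
1722 = 1·911 + 811
911 = 1·811 + 100
811 = 8·100 + 11
100 = 9·11 + 1
11 = 11·1 + 0  (stop)
So 30185/1722 = [17; 1, 1, 8, 9, 11].

[17; 1, 1, 8, 9, 11]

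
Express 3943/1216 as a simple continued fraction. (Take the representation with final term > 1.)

[3; 4, 8, 5, 7]

3943 = 3×1216 + 295
1216 = 4×295 + 36
295 = 8×36 + 7
36 = 5×7 + 1
7 = 7×1 + 0  (stop)
So 3943/1216 = [3; 4, 8, 5, 7].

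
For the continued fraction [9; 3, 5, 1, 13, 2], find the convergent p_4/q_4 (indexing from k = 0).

Using pₖ = aₖpₖ₋₁ + pₖ₋₂, qₖ = aₖqₖ₋₁ + qₖ₋₂ (with p₋₁=1, p₋₂=0, q₋₁=0, q₋₂=1):
  k=0: a=9, p=9, q=1
  k=1: a=3, p=28, q=3
  k=2: a=5, p=149, q=16
  k=3: a=1, p=177, q=19
  k=4: a=13, p=2450, q=263

2450/263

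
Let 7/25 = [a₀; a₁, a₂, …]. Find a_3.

7 = 0·25 + 7   →  a_0 = 0
25 = 3·7 + 4   →  a_1 = 3
7 = 1·4 + 3   →  a_2 = 1
4 = 1·3 + 1   →  a_3 = 1

1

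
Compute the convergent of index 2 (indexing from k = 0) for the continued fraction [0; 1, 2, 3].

Using pₖ = aₖpₖ₋₁ + pₖ₋₂, qₖ = aₖqₖ₋₁ + qₖ₋₂ (with p₋₁=1, p₋₂=0, q₋₁=0, q₋₂=1):
  k=0: a=0, p=0, q=1
  k=1: a=1, p=1, q=1
  k=2: a=2, p=2, q=3

2/3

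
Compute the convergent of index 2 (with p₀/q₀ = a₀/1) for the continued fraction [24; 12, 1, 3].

Using pₖ = aₖpₖ₋₁ + pₖ₋₂, qₖ = aₖqₖ₋₁ + qₖ₋₂ (with p₋₁=1, p₋₂=0, q₋₁=0, q₋₂=1):
  k=0: a=24, p=24, q=1
  k=1: a=12, p=289, q=12
  k=2: a=1, p=313, q=13

313/13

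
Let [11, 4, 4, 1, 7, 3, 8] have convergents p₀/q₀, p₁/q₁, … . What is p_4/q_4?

1843/164

Using pₖ = aₖpₖ₋₁ + pₖ₋₂, qₖ = aₖqₖ₋₁ + qₖ₋₂ (with p₋₁=1, p₋₂=0, q₋₁=0, q₋₂=1):
  k=0: a=11, p=11, q=1
  k=1: a=4, p=45, q=4
  k=2: a=4, p=191, q=17
  k=3: a=1, p=236, q=21
  k=4: a=7, p=1843, q=164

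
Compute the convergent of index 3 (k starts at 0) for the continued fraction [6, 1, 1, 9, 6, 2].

124/19

Using pₖ = aₖpₖ₋₁ + pₖ₋₂, qₖ = aₖqₖ₋₁ + qₖ₋₂ (with p₋₁=1, p₋₂=0, q₋₁=0, q₋₂=1):
  k=0: a=6, p=6, q=1
  k=1: a=1, p=7, q=1
  k=2: a=1, p=13, q=2
  k=3: a=9, p=124, q=19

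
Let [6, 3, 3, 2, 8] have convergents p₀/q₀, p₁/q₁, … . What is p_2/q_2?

63/10

Using pₖ = aₖpₖ₋₁ + pₖ₋₂, qₖ = aₖqₖ₋₁ + qₖ₋₂ (with p₋₁=1, p₋₂=0, q₋₁=0, q₋₂=1):
  k=0: a=6, p=6, q=1
  k=1: a=3, p=19, q=3
  k=2: a=3, p=63, q=10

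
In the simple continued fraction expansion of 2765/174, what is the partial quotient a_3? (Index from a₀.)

2765 = 15·174 + 155   →  a_0 = 15
174 = 1·155 + 19   →  a_1 = 1
155 = 8·19 + 3   →  a_2 = 8
19 = 6·3 + 1   →  a_3 = 6

6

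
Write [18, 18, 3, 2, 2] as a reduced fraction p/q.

5615/311

Fold from the inside: start with 2/1.
  2 + 1/2 = 5/2
  3 + 2/5 = 17/5
  18 + 5/17 = 311/17
  18 + 17/311 = 5615/311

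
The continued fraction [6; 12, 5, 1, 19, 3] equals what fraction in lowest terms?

Fold from the inside: start with 3/1.
  19 + 1/3 = 58/3
  1 + 3/58 = 61/58
  5 + 58/61 = 363/61
  12 + 61/363 = 4417/363
  6 + 363/4417 = 26865/4417

26865/4417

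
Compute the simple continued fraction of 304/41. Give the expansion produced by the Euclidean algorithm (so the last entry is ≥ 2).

304 = 7·41 + 17
41 = 2·17 + 7
17 = 2·7 + 3
7 = 2·3 + 1
3 = 3·1 + 0  (stop)
So 304/41 = [7; 2, 2, 2, 3].

[7; 2, 2, 2, 3]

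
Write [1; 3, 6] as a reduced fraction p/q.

25/19

Fold from the inside: start with 6/1.
  3 + 1/6 = 19/6
  1 + 6/19 = 25/19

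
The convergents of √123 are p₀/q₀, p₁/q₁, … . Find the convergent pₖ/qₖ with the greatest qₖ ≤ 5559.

29767/2684

√123 = [11; 11, 22, …] (period length 2).
Convergents:
  p_0/q_0 = 11/1
  p_1/q_1 = 122/11
  p_2/q_2 = 2695/243
  p_3/q_3 = 29767/2684
  p_4/q_4 = 657569/59291
q_3 = 2684 ≤ 5559 < 59291 = q_4, so the answer is 29767/2684.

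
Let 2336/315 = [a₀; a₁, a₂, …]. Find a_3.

2

2336 = 7·315 + 131   →  a_0 = 7
315 = 2·131 + 53   →  a_1 = 2
131 = 2·53 + 25   →  a_2 = 2
53 = 2·25 + 3   →  a_3 = 2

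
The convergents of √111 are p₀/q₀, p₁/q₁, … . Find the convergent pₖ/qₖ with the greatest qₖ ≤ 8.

√111 = [10; 1, 1, 6, 1, 1, 20, …] (period length 6).
Convergents:
  p_0/q_0 = 10/1
  p_1/q_1 = 11/1
  p_2/q_2 = 21/2
  p_3/q_3 = 137/13
q_2 = 2 ≤ 8 < 13 = q_3, so the answer is 21/2.

21/2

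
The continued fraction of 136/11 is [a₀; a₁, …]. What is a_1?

136 = 12·11 + 4   →  a_0 = 12
11 = 2·4 + 3   →  a_1 = 2

2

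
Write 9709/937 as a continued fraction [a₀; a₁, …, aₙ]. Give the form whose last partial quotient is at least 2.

9709 = 10*937 + 339
937 = 2*339 + 259
339 = 1*259 + 80
259 = 3*80 + 19
80 = 4*19 + 4
19 = 4*4 + 3
4 = 1*3 + 1
3 = 3*1 + 0  (stop)
So 9709/937 = [10; 2, 1, 3, 4, 4, 1, 3].

[10; 2, 1, 3, 4, 4, 1, 3]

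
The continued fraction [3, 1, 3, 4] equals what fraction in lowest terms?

Fold from the inside: start with 4/1.
  3 + 1/4 = 13/4
  1 + 4/13 = 17/13
  3 + 13/17 = 64/17

64/17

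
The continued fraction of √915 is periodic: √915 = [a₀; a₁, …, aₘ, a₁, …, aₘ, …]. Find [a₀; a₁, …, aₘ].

a₀ = ⌊√915⌋ = 30.

[30; 4, 60]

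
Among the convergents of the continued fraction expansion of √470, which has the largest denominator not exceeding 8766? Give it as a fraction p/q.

√470 = [21; 1, 2, 8, 2, 1, 42, …] (period length 6).
Convergents:
  p_0/q_0 = 21/1
  p_1/q_1 = 22/1
  p_2/q_2 = 65/3
  p_3/q_3 = 542/25
  p_4/q_4 = 1149/53
  p_5/q_5 = 1691/78
  p_6/q_6 = 72171/3329
  p_7/q_7 = 73862/3407
  p_8/q_8 = 219895/10143
q_7 = 3407 ≤ 8766 < 10143 = q_8, so the answer is 73862/3407.

73862/3407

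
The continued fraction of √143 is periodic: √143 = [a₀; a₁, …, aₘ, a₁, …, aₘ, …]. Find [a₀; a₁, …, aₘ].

a₀ = ⌊√143⌋ = 11.
With m₀=0, d₀=1 and mₖ₊₁ = dₖaₖ − mₖ, dₖ₊₁ = (n − mₖ₊₁²)/dₖ, aₖ₊₁ = ⌊(a₀+mₖ₊₁)/dₖ₊₁⌋:
  k=1: m=11, d=22, a=1
  k=2: m=11, d=1, a=22
d=1 and a=2a₀=22 at k=2, so the next step gives (m, d) = (11, 22) again — its k=1 value — and the period has length 2.

[11; 1, 22]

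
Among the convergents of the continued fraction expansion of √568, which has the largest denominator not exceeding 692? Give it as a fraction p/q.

6840/287

√568 = [23; 1, 4, 1, 46, …] (period length 4).
Convergents:
  p_0/q_0 = 23/1
  p_1/q_1 = 24/1
  p_2/q_2 = 119/5
  p_3/q_3 = 143/6
  p_4/q_4 = 6697/281
  p_5/q_5 = 6840/287
  p_6/q_6 = 34057/1429
q_5 = 287 ≤ 692 < 1429 = q_6, so the answer is 6840/287.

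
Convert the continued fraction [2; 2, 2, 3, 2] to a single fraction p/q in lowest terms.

94/39

Fold from the inside: start with 2/1.
  3 + 1/2 = 7/2
  2 + 2/7 = 16/7
  2 + 7/16 = 39/16
  2 + 16/39 = 94/39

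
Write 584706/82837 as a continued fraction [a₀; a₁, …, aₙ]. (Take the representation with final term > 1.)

584706 = 7·82837 + 4847
82837 = 17·4847 + 438
4847 = 11·438 + 29
438 = 15·29 + 3
29 = 9·3 + 2
3 = 1·2 + 1
2 = 2·1 + 0  (stop)
So 584706/82837 = [7; 17, 11, 15, 9, 1, 2].

[7; 17, 11, 15, 9, 1, 2]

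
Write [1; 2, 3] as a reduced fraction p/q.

10/7

Using pₖ = aₖpₖ₋₁ + pₖ₋₂ and qₖ = aₖqₖ₋₁ + qₖ₋₂:
  k=0: a=1, p=1, q=1
  k=1: a=2, p=3, q=2
  k=2: a=3, p=10, q=7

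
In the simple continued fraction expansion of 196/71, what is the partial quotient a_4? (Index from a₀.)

1

196 = 2·71 + 54   →  a_0 = 2
71 = 1·54 + 17   →  a_1 = 1
54 = 3·17 + 3   →  a_2 = 3
17 = 5·3 + 2   →  a_3 = 5
3 = 1·2 + 1   →  a_4 = 1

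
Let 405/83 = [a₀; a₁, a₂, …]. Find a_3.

3

405 = 4·83 + 73   →  a_0 = 4
83 = 1·73 + 10   →  a_1 = 1
73 = 7·10 + 3   →  a_2 = 7
10 = 3·3 + 1   →  a_3 = 3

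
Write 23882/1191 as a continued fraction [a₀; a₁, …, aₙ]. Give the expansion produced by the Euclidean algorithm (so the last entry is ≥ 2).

23882 = 20·1191 + 62
1191 = 19·62 + 13
62 = 4·13 + 10
13 = 1·10 + 3
10 = 3·3 + 1
3 = 3·1 + 0  (stop)
So 23882/1191 = [20; 19, 4, 1, 3, 3].

[20; 19, 4, 1, 3, 3]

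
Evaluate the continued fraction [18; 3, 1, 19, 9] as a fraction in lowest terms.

13051/715

Fold from the inside: start with 9/1.
  19 + 1/9 = 172/9
  1 + 9/172 = 181/172
  3 + 172/181 = 715/181
  18 + 181/715 = 13051/715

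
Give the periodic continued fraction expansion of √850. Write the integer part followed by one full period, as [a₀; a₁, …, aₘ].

[29; 6, 2, 6, 58]

a₀ = ⌊√850⌋ = 29.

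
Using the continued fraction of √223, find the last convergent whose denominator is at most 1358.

√223 = [14; 1, 13, 1, 28, …] (period length 4).
Convergents:
  p_0/q_0 = 14/1
  p_1/q_1 = 15/1
  p_2/q_2 = 209/14
  p_3/q_3 = 224/15
  p_4/q_4 = 6481/434
  p_5/q_5 = 6705/449
  p_6/q_6 = 93646/6271
q_5 = 449 ≤ 1358 < 6271 = q_6, so the answer is 6705/449.

6705/449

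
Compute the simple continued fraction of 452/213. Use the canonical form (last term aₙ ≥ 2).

[2; 8, 5, 5]

452 = 2*213 + 26
213 = 8*26 + 5
26 = 5*5 + 1
5 = 5*1 + 0  (stop)
So 452/213 = [2; 8, 5, 5].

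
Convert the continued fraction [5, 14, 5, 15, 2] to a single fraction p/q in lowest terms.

11302/2229

Using pₖ = aₖpₖ₋₁ + pₖ₋₂ and qₖ = aₖqₖ₋₁ + qₖ₋₂:
  k=0: a=5, p=5, q=1
  k=1: a=14, p=71, q=14
  k=2: a=5, p=360, q=71
  k=3: a=15, p=5471, q=1079
  k=4: a=2, p=11302, q=2229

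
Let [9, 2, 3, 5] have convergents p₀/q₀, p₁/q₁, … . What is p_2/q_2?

66/7

Using pₖ = aₖpₖ₋₁ + pₖ₋₂, qₖ = aₖqₖ₋₁ + qₖ₋₂ (with p₋₁=1, p₋₂=0, q₋₁=0, q₋₂=1):
  k=0: a=9, p=9, q=1
  k=1: a=2, p=19, q=2
  k=2: a=3, p=66, q=7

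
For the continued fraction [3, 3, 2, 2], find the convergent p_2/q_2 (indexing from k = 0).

Using pₖ = aₖpₖ₋₁ + pₖ₋₂, qₖ = aₖqₖ₋₁ + qₖ₋₂ (with p₋₁=1, p₋₂=0, q₋₁=0, q₋₂=1):
  k=0: a=3, p=3, q=1
  k=1: a=3, p=10, q=3
  k=2: a=2, p=23, q=7

23/7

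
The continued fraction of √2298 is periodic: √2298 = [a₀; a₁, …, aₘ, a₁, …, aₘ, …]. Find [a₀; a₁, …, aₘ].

[47; 1, 14, 1, 94]

a₀ = ⌊√2298⌋ = 47.
With m₀=0, d₀=1 and mₖ₊₁ = dₖaₖ − mₖ, dₖ₊₁ = (n − mₖ₊₁²)/dₖ, aₖ₊₁ = ⌊(a₀+mₖ₊₁)/dₖ₊₁⌋:
  k=1: m=47, d=89, a=1
  k=2: m=42, d=6, a=14
  k=3: m=42, d=89, a=1
  k=4: m=47, d=1, a=94
d=1 and a=2a₀=94 at k=4, so the next step gives (m, d) = (47, 89) again — its k=1 value — and the period has length 4.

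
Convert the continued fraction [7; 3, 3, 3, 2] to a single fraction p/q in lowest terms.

Using pₖ = aₖpₖ₋₁ + pₖ₋₂ and qₖ = aₖqₖ₋₁ + qₖ₋₂:
  k=0: a=7, p=7, q=1
  k=1: a=3, p=22, q=3
  k=2: a=3, p=73, q=10
  k=3: a=3, p=241, q=33
  k=4: a=2, p=555, q=76

555/76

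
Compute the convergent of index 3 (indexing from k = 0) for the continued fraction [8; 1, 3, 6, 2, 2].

Using pₖ = aₖpₖ₋₁ + pₖ₋₂, qₖ = aₖqₖ₋₁ + qₖ₋₂ (with p₋₁=1, p₋₂=0, q₋₁=0, q₋₂=1):
  k=0: a=8, p=8, q=1
  k=1: a=1, p=9, q=1
  k=2: a=3, p=35, q=4
  k=3: a=6, p=219, q=25

219/25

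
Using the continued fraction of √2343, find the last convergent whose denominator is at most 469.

√2343 = [48; 2, 2, 8, 2, 2, 96, …] (period length 6).
Convergents:
  p_0/q_0 = 48/1
  p_1/q_1 = 97/2
  p_2/q_2 = 242/5
  p_3/q_3 = 2033/42
  p_4/q_4 = 4308/89
  p_5/q_5 = 10649/220
  p_6/q_6 = 1026612/21209
q_5 = 220 ≤ 469 < 21209 = q_6, so the answer is 10649/220.

10649/220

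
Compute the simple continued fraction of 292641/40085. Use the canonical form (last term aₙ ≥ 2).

[7; 3, 3, 19, 3, 1, 16, 3]

292641 = 7·40085 + 12046
40085 = 3·12046 + 3947
12046 = 3·3947 + 205
3947 = 19·205 + 52
205 = 3·52 + 49
52 = 1·49 + 3
49 = 16·3 + 1
3 = 3·1 + 0  (stop)
So 292641/40085 = [7; 3, 3, 19, 3, 1, 16, 3].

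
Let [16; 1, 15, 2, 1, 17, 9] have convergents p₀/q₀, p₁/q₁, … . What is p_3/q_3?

559/33

Using pₖ = aₖpₖ₋₁ + pₖ₋₂, qₖ = aₖqₖ₋₁ + qₖ₋₂ (with p₋₁=1, p₋₂=0, q₋₁=0, q₋₂=1):
  k=0: a=16, p=16, q=1
  k=1: a=1, p=17, q=1
  k=2: a=15, p=271, q=16
  k=3: a=2, p=559, q=33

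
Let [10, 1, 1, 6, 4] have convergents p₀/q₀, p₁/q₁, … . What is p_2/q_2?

Using pₖ = aₖpₖ₋₁ + pₖ₋₂, qₖ = aₖqₖ₋₁ + qₖ₋₂ (with p₋₁=1, p₋₂=0, q₋₁=0, q₋₂=1):
  k=0: a=10, p=10, q=1
  k=1: a=1, p=11, q=1
  k=2: a=1, p=21, q=2

21/2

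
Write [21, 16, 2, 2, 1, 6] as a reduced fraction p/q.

16259/772

Using pₖ = aₖpₖ₋₁ + pₖ₋₂ and qₖ = aₖqₖ₋₁ + qₖ₋₂:
  k=0: a=21, p=21, q=1
  k=1: a=16, p=337, q=16
  k=2: a=2, p=695, q=33
  k=3: a=2, p=1727, q=82
  k=4: a=1, p=2422, q=115
  k=5: a=6, p=16259, q=772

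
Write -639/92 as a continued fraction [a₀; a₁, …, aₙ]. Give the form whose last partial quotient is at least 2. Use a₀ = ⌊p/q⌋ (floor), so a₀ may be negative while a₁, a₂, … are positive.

-639 = -7*92 + 5
92 = 18*5 + 2
5 = 2*2 + 1
2 = 2*1 + 0  (stop)
So -639/92 = [-7; 18, 2, 2].

[-7; 18, 2, 2]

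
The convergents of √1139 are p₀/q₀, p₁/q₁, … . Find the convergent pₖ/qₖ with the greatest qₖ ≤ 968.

27303/809

√1139 = [33; 1, 2, 1, 66, …] (period length 4).
Convergents:
  p_0/q_0 = 33/1
  p_1/q_1 = 34/1
  p_2/q_2 = 101/3
  p_3/q_3 = 135/4
  p_4/q_4 = 9011/267
  p_5/q_5 = 9146/271
  p_6/q_6 = 27303/809
  p_7/q_7 = 36449/1080
q_6 = 809 ≤ 968 < 1080 = q_7, so the answer is 27303/809.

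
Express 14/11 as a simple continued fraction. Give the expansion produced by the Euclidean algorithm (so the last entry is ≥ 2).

14 = 1*11 + 3
11 = 3*3 + 2
3 = 1*2 + 1
2 = 2*1 + 0  (stop)
So 14/11 = [1; 3, 1, 2].

[1; 3, 1, 2]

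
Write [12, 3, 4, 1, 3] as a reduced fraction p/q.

Fold from the inside: start with 3/1.
  1 + 1/3 = 4/3
  4 + 3/4 = 19/4
  3 + 4/19 = 61/19
  12 + 19/61 = 751/61

751/61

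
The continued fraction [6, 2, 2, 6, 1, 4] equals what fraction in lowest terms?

Fold from the inside: start with 4/1.
  1 + 1/4 = 5/4
  6 + 4/5 = 34/5
  2 + 5/34 = 73/34
  2 + 34/73 = 180/73
  6 + 73/180 = 1153/180

1153/180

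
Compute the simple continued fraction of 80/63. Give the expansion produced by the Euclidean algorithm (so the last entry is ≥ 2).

[1; 3, 1, 2, 2, 2]

80 = 1·63 + 17
63 = 3·17 + 12
17 = 1·12 + 5
12 = 2·5 + 2
5 = 2·2 + 1
2 = 2·1 + 0  (stop)
So 80/63 = [1; 3, 1, 2, 2, 2].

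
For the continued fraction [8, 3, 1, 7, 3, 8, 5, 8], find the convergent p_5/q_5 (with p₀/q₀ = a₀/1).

6664/807

Using pₖ = aₖpₖ₋₁ + pₖ₋₂, qₖ = aₖqₖ₋₁ + qₖ₋₂ (with p₋₁=1, p₋₂=0, q₋₁=0, q₋₂=1):
  k=0: a=8, p=8, q=1
  k=1: a=3, p=25, q=3
  k=2: a=1, p=33, q=4
  k=3: a=7, p=256, q=31
  k=4: a=3, p=801, q=97
  k=5: a=8, p=6664, q=807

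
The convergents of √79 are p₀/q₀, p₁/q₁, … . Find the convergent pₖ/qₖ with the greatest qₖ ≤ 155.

1351/152

√79 = [8; 1, 7, 1, 16, …] (period length 4).
Convergents:
  p_0/q_0 = 8/1
  p_1/q_1 = 9/1
  p_2/q_2 = 71/8
  p_3/q_3 = 80/9
  p_4/q_4 = 1351/152
  p_5/q_5 = 1431/161
q_4 = 152 ≤ 155 < 161 = q_5, so the answer is 1351/152.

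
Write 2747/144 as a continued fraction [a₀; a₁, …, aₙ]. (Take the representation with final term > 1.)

2747 = 19·144 + 11
144 = 13·11 + 1
11 = 11·1 + 0  (stop)
So 2747/144 = [19; 13, 11].

[19; 13, 11]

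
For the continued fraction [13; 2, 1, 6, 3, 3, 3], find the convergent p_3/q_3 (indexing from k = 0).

267/20

Using pₖ = aₖpₖ₋₁ + pₖ₋₂, qₖ = aₖqₖ₋₁ + qₖ₋₂ (with p₋₁=1, p₋₂=0, q₋₁=0, q₋₂=1):
  k=0: a=13, p=13, q=1
  k=1: a=2, p=27, q=2
  k=2: a=1, p=40, q=3
  k=3: a=6, p=267, q=20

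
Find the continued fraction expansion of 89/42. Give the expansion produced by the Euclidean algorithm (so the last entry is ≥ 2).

[2; 8, 2, 2]

89 = 2×42 + 5
42 = 8×5 + 2
5 = 2×2 + 1
2 = 2×1 + 0  (stop)
So 89/42 = [2; 8, 2, 2].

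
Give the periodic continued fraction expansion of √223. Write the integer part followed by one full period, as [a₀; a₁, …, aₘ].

[14; 1, 13, 1, 28]

a₀ = ⌊√223⌋ = 14.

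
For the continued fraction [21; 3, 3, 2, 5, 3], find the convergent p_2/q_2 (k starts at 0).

Using pₖ = aₖpₖ₋₁ + pₖ₋₂, qₖ = aₖqₖ₋₁ + qₖ₋₂ (with p₋₁=1, p₋₂=0, q₋₁=0, q₋₂=1):
  k=0: a=21, p=21, q=1
  k=1: a=3, p=64, q=3
  k=2: a=3, p=213, q=10

213/10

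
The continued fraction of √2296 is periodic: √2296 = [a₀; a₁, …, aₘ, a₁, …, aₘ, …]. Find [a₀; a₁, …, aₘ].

[47; 1, 10, 1, 94]

a₀ = ⌊√2296⌋ = 47.
With m₀=0, d₀=1 and mₖ₊₁ = dₖaₖ − mₖ, dₖ₊₁ = (n − mₖ₊₁²)/dₖ, aₖ₊₁ = ⌊(a₀+mₖ₊₁)/dₖ₊₁⌋:
  k=1: m=47, d=87, a=1
  k=2: m=40, d=8, a=10
  k=3: m=40, d=87, a=1
  k=4: m=47, d=1, a=94
d=1 and a=2a₀=94 at k=4, so the next step gives (m, d) = (47, 87) again — its k=1 value — and the period has length 4.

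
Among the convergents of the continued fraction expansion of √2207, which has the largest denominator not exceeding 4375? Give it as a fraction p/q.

205297/4370

√2207 = [46; 1, 45, 1, 92, …] (period length 4).
Convergents:
  p_0/q_0 = 46/1
  p_1/q_1 = 47/1
  p_2/q_2 = 2161/46
  p_3/q_3 = 2208/47
  p_4/q_4 = 205297/4370
  p_5/q_5 = 207505/4417
q_4 = 4370 ≤ 4375 < 4417 = q_5, so the answer is 205297/4370.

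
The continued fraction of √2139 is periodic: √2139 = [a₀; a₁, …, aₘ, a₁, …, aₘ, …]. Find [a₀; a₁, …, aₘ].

[46; 4, 92]

a₀ = ⌊√2139⌋ = 46.
With m₀=0, d₀=1 and mₖ₊₁ = dₖaₖ − mₖ, dₖ₊₁ = (n − mₖ₊₁²)/dₖ, aₖ₊₁ = ⌊(a₀+mₖ₊₁)/dₖ₊₁⌋:
  k=1: m=46, d=23, a=4
  k=2: m=46, d=1, a=92
d=1 and a=2a₀=92 at k=2, so the next step gives (m, d) = (46, 23) again — its k=1 value — and the period has length 2.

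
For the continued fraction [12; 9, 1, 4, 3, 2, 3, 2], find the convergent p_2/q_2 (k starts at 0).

121/10

Using pₖ = aₖpₖ₋₁ + pₖ₋₂, qₖ = aₖqₖ₋₁ + qₖ₋₂ (with p₋₁=1, p₋₂=0, q₋₁=0, q₋₂=1):
  k=0: a=12, p=12, q=1
  k=1: a=9, p=109, q=9
  k=2: a=1, p=121, q=10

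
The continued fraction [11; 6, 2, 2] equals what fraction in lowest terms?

357/32

Fold from the inside: start with 2/1.
  2 + 1/2 = 5/2
  6 + 2/5 = 32/5
  11 + 5/32 = 357/32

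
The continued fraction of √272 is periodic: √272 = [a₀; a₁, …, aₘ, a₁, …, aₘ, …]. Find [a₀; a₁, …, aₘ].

a₀ = ⌊√272⌋ = 16.

[16; 2, 32]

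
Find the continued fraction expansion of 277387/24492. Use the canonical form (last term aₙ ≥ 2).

[11; 3, 14, 15, 3, 12]

277387 = 11·24492 + 7975
24492 = 3·7975 + 567
7975 = 14·567 + 37
567 = 15·37 + 12
37 = 3·12 + 1
12 = 12·1 + 0  (stop)
So 277387/24492 = [11; 3, 14, 15, 3, 12].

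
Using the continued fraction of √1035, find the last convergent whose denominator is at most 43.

1126/35

√1035 = [32; 5, 1, 5, 64, …] (period length 4).
Convergents:
  p_0/q_0 = 32/1
  p_1/q_1 = 161/5
  p_2/q_2 = 193/6
  p_3/q_3 = 1126/35
  p_4/q_4 = 72257/2246
q_3 = 35 ≤ 43 < 2246 = q_4, so the answer is 1126/35.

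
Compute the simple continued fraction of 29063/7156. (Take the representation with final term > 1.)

29063 = 4×7156 + 439
7156 = 16×439 + 132
439 = 3×132 + 43
132 = 3×43 + 3
43 = 14×3 + 1
3 = 3×1 + 0  (stop)
So 29063/7156 = [4; 16, 3, 3, 14, 3].

[4; 16, 3, 3, 14, 3]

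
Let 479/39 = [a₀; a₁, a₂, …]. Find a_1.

479 = 12·39 + 11   →  a_0 = 12
39 = 3·11 + 6   →  a_1 = 3

3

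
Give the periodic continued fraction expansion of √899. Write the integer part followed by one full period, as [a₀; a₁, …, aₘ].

[29; 1, 58]

a₀ = ⌊√899⌋ = 29.
With m₀=0, d₀=1 and mₖ₊₁ = dₖaₖ − mₖ, dₖ₊₁ = (n − mₖ₊₁²)/dₖ, aₖ₊₁ = ⌊(a₀+mₖ₊₁)/dₖ₊₁⌋:
  k=1: m=29, d=58, a=1
  k=2: m=29, d=1, a=58
d=1 and a=2a₀=58 at k=2, so the next step gives (m, d) = (29, 58) again — its k=1 value — and the period has length 2.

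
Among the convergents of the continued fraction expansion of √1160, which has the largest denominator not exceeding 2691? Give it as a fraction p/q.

√1160 = [34; 17, 68, …] (period length 2).
Convergents:
  p_0/q_0 = 34/1
  p_1/q_1 = 579/17
  p_2/q_2 = 39406/1157
  p_3/q_3 = 670481/19686
q_2 = 1157 ≤ 2691 < 19686 = q_3, so the answer is 39406/1157.

39406/1157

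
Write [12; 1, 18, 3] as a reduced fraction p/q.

751/58

Using pₖ = aₖpₖ₋₁ + pₖ₋₂ and qₖ = aₖqₖ₋₁ + qₖ₋₂:
  k=0: a=12, p=12, q=1
  k=1: a=1, p=13, q=1
  k=2: a=18, p=246, q=19
  k=3: a=3, p=751, q=58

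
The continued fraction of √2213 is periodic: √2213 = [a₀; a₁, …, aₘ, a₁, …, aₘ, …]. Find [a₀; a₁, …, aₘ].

a₀ = ⌊√2213⌋ = 47.
With m₀=0, d₀=1 and mₖ₊₁ = dₖaₖ − mₖ, dₖ₊₁ = (n − mₖ₊₁²)/dₖ, aₖ₊₁ = ⌊(a₀+mₖ₊₁)/dₖ₊₁⌋:
  k=1: m=47, d=4, a=23
  k=2: m=45, d=47, a=1
  k=3: m=2, d=47, a=1
  k=4: m=45, d=4, a=23
  k=5: m=47, d=1, a=94
d=1 and a=2a₀=94 at k=5, so the next step gives (m, d) = (47, 4) again — its k=1 value — and the period has length 5.

[47; 23, 1, 1, 23, 94]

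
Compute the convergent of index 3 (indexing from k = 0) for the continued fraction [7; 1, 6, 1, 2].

63/8

Using pₖ = aₖpₖ₋₁ + pₖ₋₂, qₖ = aₖqₖ₋₁ + qₖ₋₂ (with p₋₁=1, p₋₂=0, q₋₁=0, q₋₂=1):
  k=0: a=7, p=7, q=1
  k=1: a=1, p=8, q=1
  k=2: a=6, p=55, q=7
  k=3: a=1, p=63, q=8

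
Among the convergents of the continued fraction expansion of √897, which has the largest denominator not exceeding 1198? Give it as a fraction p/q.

35311/1179

√897 = [29; 1, 18, 1, 58, …] (period length 4).
Convergents:
  p_0/q_0 = 29/1
  p_1/q_1 = 30/1
  p_2/q_2 = 569/19
  p_3/q_3 = 599/20
  p_4/q_4 = 35311/1179
  p_5/q_5 = 35910/1199
q_4 = 1179 ≤ 1198 < 1199 = q_5, so the answer is 35311/1179.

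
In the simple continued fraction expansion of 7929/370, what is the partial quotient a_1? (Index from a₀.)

7929 = 21·370 + 159   →  a_0 = 21
370 = 2·159 + 52   →  a_1 = 2

2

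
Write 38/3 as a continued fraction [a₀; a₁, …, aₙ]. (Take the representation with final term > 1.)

[12; 1, 2]

38 = 12×3 + 2
3 = 1×2 + 1
2 = 2×1 + 0  (stop)
So 38/3 = [12; 1, 2].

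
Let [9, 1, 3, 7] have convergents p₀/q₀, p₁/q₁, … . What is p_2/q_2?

39/4

Using pₖ = aₖpₖ₋₁ + pₖ₋₂, qₖ = aₖqₖ₋₁ + qₖ₋₂ (with p₋₁=1, p₋₂=0, q₋₁=0, q₋₂=1):
  k=0: a=9, p=9, q=1
  k=1: a=1, p=10, q=1
  k=2: a=3, p=39, q=4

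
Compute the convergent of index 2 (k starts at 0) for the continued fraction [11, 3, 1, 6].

Using pₖ = aₖpₖ₋₁ + pₖ₋₂, qₖ = aₖqₖ₋₁ + qₖ₋₂ (with p₋₁=1, p₋₂=0, q₋₁=0, q₋₂=1):
  k=0: a=11, p=11, q=1
  k=1: a=3, p=34, q=3
  k=2: a=1, p=45, q=4

45/4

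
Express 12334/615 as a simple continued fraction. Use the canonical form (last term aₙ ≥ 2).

[20; 18, 11, 3]

12334 = 20·615 + 34
615 = 18·34 + 3
34 = 11·3 + 1
3 = 3·1 + 0  (stop)
So 12334/615 = [20; 18, 11, 3].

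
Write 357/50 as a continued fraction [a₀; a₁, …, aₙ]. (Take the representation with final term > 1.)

[7; 7, 7]

357 = 7*50 + 7
50 = 7*7 + 1
7 = 7*1 + 0  (stop)
So 357/50 = [7; 7, 7].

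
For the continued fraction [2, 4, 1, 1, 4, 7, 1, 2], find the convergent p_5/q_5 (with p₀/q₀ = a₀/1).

Using pₖ = aₖpₖ₋₁ + pₖ₋₂, qₖ = aₖqₖ₋₁ + qₖ₋₂ (with p₋₁=1, p₋₂=0, q₋₁=0, q₋₂=1):
  k=0: a=2, p=2, q=1
  k=1: a=4, p=9, q=4
  k=2: a=1, p=11, q=5
  k=3: a=1, p=20, q=9
  k=4: a=4, p=91, q=41
  k=5: a=7, p=657, q=296

657/296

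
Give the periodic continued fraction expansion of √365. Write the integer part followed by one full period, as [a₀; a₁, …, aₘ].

[19; 9, 1, 1, 9, 38]

a₀ = ⌊√365⌋ = 19.
With m₀=0, d₀=1 and mₖ₊₁ = dₖaₖ − mₖ, dₖ₊₁ = (n − mₖ₊₁²)/dₖ, aₖ₊₁ = ⌊(a₀+mₖ₊₁)/dₖ₊₁⌋:
  k=1: m=19, d=4, a=9
  k=2: m=17, d=19, a=1
  k=3: m=2, d=19, a=1
  k=4: m=17, d=4, a=9
  k=5: m=19, d=1, a=38
d=1 and a=2a₀=38 at k=5, so the next step gives (m, d) = (19, 4) again — its k=1 value — and the period has length 5.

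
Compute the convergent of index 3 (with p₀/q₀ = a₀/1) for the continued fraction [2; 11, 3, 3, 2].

236/113

Using pₖ = aₖpₖ₋₁ + pₖ₋₂, qₖ = aₖqₖ₋₁ + qₖ₋₂ (with p₋₁=1, p₋₂=0, q₋₁=0, q₋₂=1):
  k=0: a=2, p=2, q=1
  k=1: a=11, p=23, q=11
  k=2: a=3, p=71, q=34
  k=3: a=3, p=236, q=113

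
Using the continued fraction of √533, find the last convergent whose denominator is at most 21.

√533 = [23; 11, 1, 1, 11, 46, …] (period length 5).
Convergents:
  p_0/q_0 = 23/1
  p_1/q_1 = 254/11
  p_2/q_2 = 277/12
  p_3/q_3 = 531/23
q_2 = 12 ≤ 21 < 23 = q_3, so the answer is 277/12.

277/12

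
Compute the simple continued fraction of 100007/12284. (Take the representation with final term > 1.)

[8; 7, 12, 2, 13, 2, 2]

100007 = 8×12284 + 1735
12284 = 7×1735 + 139
1735 = 12×139 + 67
139 = 2×67 + 5
67 = 13×5 + 2
5 = 2×2 + 1
2 = 2×1 + 0  (stop)
So 100007/12284 = [8; 7, 12, 2, 13, 2, 2].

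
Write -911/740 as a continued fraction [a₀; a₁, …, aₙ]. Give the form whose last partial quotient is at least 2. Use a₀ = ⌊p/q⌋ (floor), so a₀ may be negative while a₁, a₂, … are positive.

-911 = -2*740 + 569
740 = 1*569 + 171
569 = 3*171 + 56
171 = 3*56 + 3
56 = 18*3 + 2
3 = 1*2 + 1
2 = 2*1 + 0  (stop)
So -911/740 = [-2; 1, 3, 3, 18, 1, 2].

[-2; 1, 3, 3, 18, 1, 2]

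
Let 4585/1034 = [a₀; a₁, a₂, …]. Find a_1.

2

4585 = 4·1034 + 449   →  a_0 = 4
1034 = 2·449 + 136   →  a_1 = 2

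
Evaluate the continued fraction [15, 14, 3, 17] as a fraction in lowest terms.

Using pₖ = aₖpₖ₋₁ + pₖ₋₂ and qₖ = aₖqₖ₋₁ + qₖ₋₂:
  k=0: a=15, p=15, q=1
  k=1: a=14, p=211, q=14
  k=2: a=3, p=648, q=43
  k=3: a=17, p=11227, q=745

11227/745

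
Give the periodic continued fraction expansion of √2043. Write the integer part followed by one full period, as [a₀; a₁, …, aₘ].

[45; 5, 90]

a₀ = ⌊√2043⌋ = 45.
With m₀=0, d₀=1 and mₖ₊₁ = dₖaₖ − mₖ, dₖ₊₁ = (n − mₖ₊₁²)/dₖ, aₖ₊₁ = ⌊(a₀+mₖ₊₁)/dₖ₊₁⌋:
  k=1: m=45, d=18, a=5
  k=2: m=45, d=1, a=90
d=1 and a=2a₀=90 at k=2, so the next step gives (m, d) = (45, 18) again — its k=1 value — and the period has length 2.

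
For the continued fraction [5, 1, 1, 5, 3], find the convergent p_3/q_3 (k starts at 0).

61/11

Using pₖ = aₖpₖ₋₁ + pₖ₋₂, qₖ = aₖqₖ₋₁ + qₖ₋₂ (with p₋₁=1, p₋₂=0, q₋₁=0, q₋₂=1):
  k=0: a=5, p=5, q=1
  k=1: a=1, p=6, q=1
  k=2: a=1, p=11, q=2
  k=3: a=5, p=61, q=11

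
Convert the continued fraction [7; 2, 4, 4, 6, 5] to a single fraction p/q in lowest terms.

9108/1223

Using pₖ = aₖpₖ₋₁ + pₖ₋₂ and qₖ = aₖqₖ₋₁ + qₖ₋₂:
  k=0: a=7, p=7, q=1
  k=1: a=2, p=15, q=2
  k=2: a=4, p=67, q=9
  k=3: a=4, p=283, q=38
  k=4: a=6, p=1765, q=237
  k=5: a=5, p=9108, q=1223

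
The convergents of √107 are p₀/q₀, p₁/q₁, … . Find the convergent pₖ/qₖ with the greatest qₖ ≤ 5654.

40104/3877

√107 = [10; 2, 1, 9, 1, 2, 20, …] (period length 6).
Convergents:
  p_0/q_0 = 10/1
  p_1/q_1 = 21/2
  p_2/q_2 = 31/3
  p_3/q_3 = 300/29
  p_4/q_4 = 331/32
  p_5/q_5 = 962/93
  p_6/q_6 = 19571/1892
  p_7/q_7 = 40104/3877
  p_8/q_8 = 59675/5769
q_7 = 3877 ≤ 5654 < 5769 = q_8, so the answer is 40104/3877.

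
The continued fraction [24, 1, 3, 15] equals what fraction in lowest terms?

1510/61

Fold from the inside: start with 15/1.
  3 + 1/15 = 46/15
  1 + 15/46 = 61/46
  24 + 46/61 = 1510/61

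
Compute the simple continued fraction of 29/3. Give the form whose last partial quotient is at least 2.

[9; 1, 2]

29 = 9×3 + 2
3 = 1×2 + 1
2 = 2×1 + 0  (stop)
So 29/3 = [9; 1, 2].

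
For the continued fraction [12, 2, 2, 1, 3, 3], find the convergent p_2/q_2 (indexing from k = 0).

Using pₖ = aₖpₖ₋₁ + pₖ₋₂, qₖ = aₖqₖ₋₁ + qₖ₋₂ (with p₋₁=1, p₋₂=0, q₋₁=0, q₋₂=1):
  k=0: a=12, p=12, q=1
  k=1: a=2, p=25, q=2
  k=2: a=2, p=62, q=5

62/5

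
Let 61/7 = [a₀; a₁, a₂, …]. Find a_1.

61 = 8·7 + 5   →  a_0 = 8
7 = 1·5 + 2   →  a_1 = 1

1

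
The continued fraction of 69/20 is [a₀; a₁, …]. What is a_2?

69 = 3·20 + 9   →  a_0 = 3
20 = 2·9 + 2   →  a_1 = 2
9 = 4·2 + 1   →  a_2 = 4

4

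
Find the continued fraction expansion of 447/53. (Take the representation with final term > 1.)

447 = 8*53 + 23
53 = 2*23 + 7
23 = 3*7 + 2
7 = 3*2 + 1
2 = 2*1 + 0  (stop)
So 447/53 = [8; 2, 3, 3, 2].

[8; 2, 3, 3, 2]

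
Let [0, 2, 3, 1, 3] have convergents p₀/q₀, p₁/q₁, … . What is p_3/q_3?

4/9

Using pₖ = aₖpₖ₋₁ + pₖ₋₂, qₖ = aₖqₖ₋₁ + qₖ₋₂ (with p₋₁=1, p₋₂=0, q₋₁=0, q₋₂=1):
  k=0: a=0, p=0, q=1
  k=1: a=2, p=1, q=2
  k=2: a=3, p=3, q=7
  k=3: a=1, p=4, q=9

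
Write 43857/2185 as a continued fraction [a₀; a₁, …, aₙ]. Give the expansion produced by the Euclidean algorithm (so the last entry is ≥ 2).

43857 = 20*2185 + 157
2185 = 13*157 + 144
157 = 1*144 + 13
144 = 11*13 + 1
13 = 13*1 + 0  (stop)
So 43857/2185 = [20; 13, 1, 11, 13].

[20; 13, 1, 11, 13]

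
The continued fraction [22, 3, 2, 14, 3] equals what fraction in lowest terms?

Using pₖ = aₖpₖ₋₁ + pₖ₋₂ and qₖ = aₖqₖ₋₁ + qₖ₋₂:
  k=0: a=22, p=22, q=1
  k=1: a=3, p=67, q=3
  k=2: a=2, p=156, q=7
  k=3: a=14, p=2251, q=101
  k=4: a=3, p=6909, q=310

6909/310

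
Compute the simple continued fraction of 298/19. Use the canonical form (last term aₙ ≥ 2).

[15; 1, 2, 6]

298 = 15·19 + 13
19 = 1·13 + 6
13 = 2·6 + 1
6 = 6·1 + 0  (stop)
So 298/19 = [15; 1, 2, 6].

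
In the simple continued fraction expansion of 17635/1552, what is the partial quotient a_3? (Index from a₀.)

17635 = 11·1552 + 563   →  a_0 = 11
1552 = 2·563 + 426   →  a_1 = 2
563 = 1·426 + 137   →  a_2 = 1
426 = 3·137 + 15   →  a_3 = 3

3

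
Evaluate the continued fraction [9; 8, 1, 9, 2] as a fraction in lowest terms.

1704/187

Using pₖ = aₖpₖ₋₁ + pₖ₋₂ and qₖ = aₖqₖ₋₁ + qₖ₋₂:
  k=0: a=9, p=9, q=1
  k=1: a=8, p=73, q=8
  k=2: a=1, p=82, q=9
  k=3: a=9, p=811, q=89
  k=4: a=2, p=1704, q=187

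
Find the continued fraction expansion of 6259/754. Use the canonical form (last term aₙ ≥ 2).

[8; 3, 3, 9, 8]

6259 = 8*754 + 227
754 = 3*227 + 73
227 = 3*73 + 8
73 = 9*8 + 1
8 = 8*1 + 0  (stop)
So 6259/754 = [8; 3, 3, 9, 8].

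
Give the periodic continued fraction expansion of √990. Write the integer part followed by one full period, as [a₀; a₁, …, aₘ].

a₀ = ⌊√990⌋ = 31.
With m₀=0, d₀=1 and mₖ₊₁ = dₖaₖ − mₖ, dₖ₊₁ = (n − mₖ₊₁²)/dₖ, aₖ₊₁ = ⌊(a₀+mₖ₊₁)/dₖ₊₁⌋:
  k=1: m=31, d=29, a=2
  k=2: m=27, d=9, a=6
  k=3: m=27, d=29, a=2
  k=4: m=31, d=1, a=62
d=1 and a=2a₀=62 at k=4, so the next step gives (m, d) = (31, 29) again — its k=1 value — and the period has length 4.

[31; 2, 6, 2, 62]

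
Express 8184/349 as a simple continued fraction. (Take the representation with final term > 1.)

[23; 2, 4, 2, 17]

8184 = 23·349 + 157
349 = 2·157 + 35
157 = 4·35 + 17
35 = 2·17 + 1
17 = 17·1 + 0  (stop)
So 8184/349 = [23; 2, 4, 2, 17].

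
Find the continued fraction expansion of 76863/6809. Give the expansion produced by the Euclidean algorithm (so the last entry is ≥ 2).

[11; 3, 2, 7, 18, 1, 1, 3]

76863 = 11·6809 + 1964
6809 = 3·1964 + 917
1964 = 2·917 + 130
917 = 7·130 + 7
130 = 18·7 + 4
7 = 1·4 + 3
4 = 1·3 + 1
3 = 3·1 + 0  (stop)
So 76863/6809 = [11; 3, 2, 7, 18, 1, 1, 3].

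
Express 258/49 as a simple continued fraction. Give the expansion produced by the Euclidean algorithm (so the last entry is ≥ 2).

[5; 3, 1, 3, 3]

258 = 5·49 + 13
49 = 3·13 + 10
13 = 1·10 + 3
10 = 3·3 + 1
3 = 3·1 + 0  (stop)
So 258/49 = [5; 3, 1, 3, 3].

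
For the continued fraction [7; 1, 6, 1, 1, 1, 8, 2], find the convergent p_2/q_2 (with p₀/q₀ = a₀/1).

55/7

Using pₖ = aₖpₖ₋₁ + pₖ₋₂, qₖ = aₖqₖ₋₁ + qₖ₋₂ (with p₋₁=1, p₋₂=0, q₋₁=0, q₋₂=1):
  k=0: a=7, p=7, q=1
  k=1: a=1, p=8, q=1
  k=2: a=6, p=55, q=7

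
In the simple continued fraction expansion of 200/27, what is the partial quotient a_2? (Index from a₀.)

200 = 7·27 + 11   →  a_0 = 7
27 = 2·11 + 5   →  a_1 = 2
11 = 2·5 + 1   →  a_2 = 2

2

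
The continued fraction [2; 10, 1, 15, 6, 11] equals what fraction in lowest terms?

24775/11846

Using pₖ = aₖpₖ₋₁ + pₖ₋₂ and qₖ = aₖqₖ₋₁ + qₖ₋₂:
  k=0: a=2, p=2, q=1
  k=1: a=10, p=21, q=10
  k=2: a=1, p=23, q=11
  k=3: a=15, p=366, q=175
  k=4: a=6, p=2219, q=1061
  k=5: a=11, p=24775, q=11846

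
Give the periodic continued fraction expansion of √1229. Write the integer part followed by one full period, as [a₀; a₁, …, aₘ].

a₀ = ⌊√1229⌋ = 35.
With m₀=0, d₀=1 and mₖ₊₁ = dₖaₖ − mₖ, dₖ₊₁ = (n − mₖ₊₁²)/dₖ, aₖ₊₁ = ⌊(a₀+mₖ₊₁)/dₖ₊₁⌋:
  k=1: m=35, d=4, a=17
  k=2: m=33, d=35, a=1
  k=3: m=2, d=35, a=1
  k=4: m=33, d=4, a=17
  k=5: m=35, d=1, a=70
d=1 and a=2a₀=70 at k=5, so the next step gives (m, d) = (35, 4) again — its k=1 value — and the period has length 5.

[35; 17, 1, 1, 17, 70]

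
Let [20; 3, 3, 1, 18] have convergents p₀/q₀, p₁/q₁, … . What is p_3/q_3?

Using pₖ = aₖpₖ₋₁ + pₖ₋₂, qₖ = aₖqₖ₋₁ + qₖ₋₂ (with p₋₁=1, p₋₂=0, q₋₁=0, q₋₂=1):
  k=0: a=20, p=20, q=1
  k=1: a=3, p=61, q=3
  k=2: a=3, p=203, q=10
  k=3: a=1, p=264, q=13

264/13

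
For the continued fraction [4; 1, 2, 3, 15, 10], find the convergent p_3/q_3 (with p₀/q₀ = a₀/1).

47/10

Using pₖ = aₖpₖ₋₁ + pₖ₋₂, qₖ = aₖqₖ₋₁ + qₖ₋₂ (with p₋₁=1, p₋₂=0, q₋₁=0, q₋₂=1):
  k=0: a=4, p=4, q=1
  k=1: a=1, p=5, q=1
  k=2: a=2, p=14, q=3
  k=3: a=3, p=47, q=10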